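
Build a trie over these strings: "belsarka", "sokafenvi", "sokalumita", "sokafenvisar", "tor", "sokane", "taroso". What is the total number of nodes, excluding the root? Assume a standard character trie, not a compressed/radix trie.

36

For each word, the new-node count is its length minus the longest prefix already in the trie:
  "belsarka" → 8 new (b, e, l, s, a, r, k, a)
  "sokafenvi" → 9 new (s, o, k, a, f, e, n, v, i)
  "sokalumita" → prefix "soka" already present; 6 new (l, u, m, i, t, a)
  "sokafenvisar" → prefix "sokafenvi" already present; 3 new (s, a, r)
  "tor" → 3 new (t, o, r)
  "sokane" → prefix "soka" already present; 2 new (n, e)
  "taroso" → prefix "t" already present; 5 new (a, r, o, s, o)
Total nodes = 8 + 9 + 6 + 3 + 3 + 2 + 5 = 36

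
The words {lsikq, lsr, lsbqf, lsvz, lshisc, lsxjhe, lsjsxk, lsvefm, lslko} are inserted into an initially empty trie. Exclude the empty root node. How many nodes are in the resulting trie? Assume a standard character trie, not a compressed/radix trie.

For each word, the new-node count is its length minus the longest prefix already in the trie:
  "lsikq" → 5 new (l, s, i, k, q)
  "lsr" → prefix "ls" already present; 1 new (r)
  "lsbqf" → prefix "ls" already present; 3 new (b, q, f)
  "lsvz" → prefix "ls" already present; 2 new (v, z)
  "lshisc" → prefix "ls" already present; 4 new (h, i, s, c)
  "lsxjhe" → prefix "ls" already present; 4 new (x, j, h, e)
  "lsjsxk" → prefix "ls" already present; 4 new (j, s, x, k)
  "lsvefm" → prefix "lsv" already present; 3 new (e, f, m)
  "lslko" → prefix "ls" already present; 3 new (l, k, o)
Total nodes = 5 + 1 + 3 + 2 + 4 + 4 + 4 + 3 + 3 = 29

29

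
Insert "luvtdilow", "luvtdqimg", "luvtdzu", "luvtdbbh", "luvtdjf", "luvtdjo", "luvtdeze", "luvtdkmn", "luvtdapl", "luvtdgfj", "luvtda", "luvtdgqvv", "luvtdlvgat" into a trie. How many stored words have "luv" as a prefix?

Walk to "luv"; the words in its subtree are exactly those with that prefix.
Words under "luv": luvtda, luvtdapl, luvtdbbh, luvtdeze, luvtdgfj, luvtdgqvv, luvtdilow, luvtdjf, luvtdjo, luvtdkmn, luvtdlvgat, luvtdqimg, luvtdzu
Count: 13

13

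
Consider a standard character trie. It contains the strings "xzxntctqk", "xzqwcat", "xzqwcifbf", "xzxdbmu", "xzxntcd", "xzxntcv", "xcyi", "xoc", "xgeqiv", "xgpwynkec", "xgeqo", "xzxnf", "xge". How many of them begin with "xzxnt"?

Traverse to the node for "xzxnt", then collect every word in that subtree.
Matches: "xzxntcd", "xzxntctqk", "xzxntcv"
Count: 3

3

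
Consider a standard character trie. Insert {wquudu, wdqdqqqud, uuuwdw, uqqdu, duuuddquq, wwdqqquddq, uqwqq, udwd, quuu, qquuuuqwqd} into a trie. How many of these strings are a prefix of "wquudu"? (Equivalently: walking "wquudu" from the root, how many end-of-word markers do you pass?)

1

Walk "wquudu" from the root; an end-of-word marker is hit whenever a stored word is a prefix of "wquudu".
Prefixes of the query that are stored words: "wquudu"
Count: 1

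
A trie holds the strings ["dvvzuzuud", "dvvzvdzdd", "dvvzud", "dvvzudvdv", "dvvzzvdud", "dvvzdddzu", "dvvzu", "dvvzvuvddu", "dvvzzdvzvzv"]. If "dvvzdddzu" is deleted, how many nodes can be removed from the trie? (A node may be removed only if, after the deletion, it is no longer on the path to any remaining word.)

5

Walk "dvvzdddzu" from the leaf back toward the root, removing each node that no remaining word uses.
The suffix "dddzu" (5 nodes) is used only by "dvvzdddzu"; the node for "dvvz" still has the child "u", so pruning stops there.
Nodes removed: 5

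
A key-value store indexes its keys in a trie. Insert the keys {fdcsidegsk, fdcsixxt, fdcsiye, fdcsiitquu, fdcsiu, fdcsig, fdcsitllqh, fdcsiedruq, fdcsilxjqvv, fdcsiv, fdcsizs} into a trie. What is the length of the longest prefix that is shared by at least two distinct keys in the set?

5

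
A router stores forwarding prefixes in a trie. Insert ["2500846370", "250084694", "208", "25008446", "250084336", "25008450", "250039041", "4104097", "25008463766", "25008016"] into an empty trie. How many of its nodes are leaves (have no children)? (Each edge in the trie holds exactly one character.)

A leaf is a node with no children — equivalently, the end of a word that is not a proper prefix of any other stored word.
Those words: "208", "250039041", "25008016", "250084336", "25008446", "25008450", "2500846370", "25008463766", "250084694", "4104097"
Leaf count: 10

10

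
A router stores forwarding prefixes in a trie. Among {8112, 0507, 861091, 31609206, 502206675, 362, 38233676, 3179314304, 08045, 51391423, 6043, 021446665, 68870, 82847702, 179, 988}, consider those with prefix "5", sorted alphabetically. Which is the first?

502206675

DFS of the "5" subtree visits, in order: "502206675", "51391423"
The 1st is 502206675.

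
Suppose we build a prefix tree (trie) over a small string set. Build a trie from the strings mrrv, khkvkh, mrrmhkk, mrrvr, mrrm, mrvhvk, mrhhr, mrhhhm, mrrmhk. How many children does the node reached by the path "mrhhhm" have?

0

The children of the "mrhhhm" node are the distinct next characters among strings starting with "mrhhhm".
No stored string extends past "mrhhhm".
That node has 0 child edges.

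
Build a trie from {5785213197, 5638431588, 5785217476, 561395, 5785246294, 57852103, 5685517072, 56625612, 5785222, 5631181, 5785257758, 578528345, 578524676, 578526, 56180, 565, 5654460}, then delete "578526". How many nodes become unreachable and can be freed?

1

A node on "578526"'s path can go only if nothing else ends at it or branches off below it.
The suffix "6" (1 node) is used only by "578526"; the node for "57852" still has the child "1", so pruning stops there.
Nodes removed: 1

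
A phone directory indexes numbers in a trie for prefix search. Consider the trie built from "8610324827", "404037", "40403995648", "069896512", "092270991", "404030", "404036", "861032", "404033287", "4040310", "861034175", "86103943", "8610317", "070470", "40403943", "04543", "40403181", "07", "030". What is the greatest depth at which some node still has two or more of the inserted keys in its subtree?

6

Equivalently: take the maximum, over all pairs, of their longest common prefix length.
e.g. "4040310" and "40403181" share the prefix "404031" of length 6; no pair shares a longer one.
Longest shared-prefix length: 6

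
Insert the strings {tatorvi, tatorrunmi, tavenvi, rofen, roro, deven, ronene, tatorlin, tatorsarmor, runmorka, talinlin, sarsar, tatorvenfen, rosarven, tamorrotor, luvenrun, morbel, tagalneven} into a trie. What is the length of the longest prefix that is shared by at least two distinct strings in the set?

6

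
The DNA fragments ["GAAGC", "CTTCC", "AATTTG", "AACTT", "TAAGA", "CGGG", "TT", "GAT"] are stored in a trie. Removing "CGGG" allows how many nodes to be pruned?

3

After clearing the end-marker at "CGGG", prune upward until reaching a node still needed by another word.
The suffix "GGG" (3 nodes) is used only by "CGGG"; the node for "C" still has the child "T", so pruning stops there.
Nodes removed: 3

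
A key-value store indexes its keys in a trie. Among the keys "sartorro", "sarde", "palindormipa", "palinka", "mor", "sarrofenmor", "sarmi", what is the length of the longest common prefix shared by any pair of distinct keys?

5

Look for the deepest trie node that still has at least two words in its subtree.
e.g. "palindormipa" and "palinka" share the prefix "palin" of length 5; no pair shares a longer one.
Longest shared-prefix length: 5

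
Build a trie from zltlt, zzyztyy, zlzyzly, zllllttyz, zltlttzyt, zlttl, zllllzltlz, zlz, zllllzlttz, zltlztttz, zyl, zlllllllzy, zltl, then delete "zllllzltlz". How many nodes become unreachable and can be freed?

2

After clearing the end-marker at "zllllzltlz", prune upward until reaching a node still needed by another word.
The suffix "lz" (2 nodes) is used only by "zllllzltlz"; the node for "zllllzlt" still has the child "t", so pruning stops there.
Nodes removed: 2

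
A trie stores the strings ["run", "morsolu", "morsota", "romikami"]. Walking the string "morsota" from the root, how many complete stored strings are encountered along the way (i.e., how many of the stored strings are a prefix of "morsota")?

Walk "morsota" from the root; an end-of-word marker is hit whenever a stored word is a prefix of "morsota".
Prefixes of the query that are stored words: "morsota"
Count: 1

1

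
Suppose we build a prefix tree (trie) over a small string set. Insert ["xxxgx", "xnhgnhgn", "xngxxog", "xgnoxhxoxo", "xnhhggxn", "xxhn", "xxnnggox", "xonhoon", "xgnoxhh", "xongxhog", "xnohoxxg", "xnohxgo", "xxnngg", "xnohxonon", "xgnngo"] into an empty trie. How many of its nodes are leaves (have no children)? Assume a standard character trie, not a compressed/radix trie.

Leaves are exactly the stored words that no other stored word extends.
Those words: "xgnngo", "xgnoxhh", "xgnoxhxoxo", "xngxxog", "xnhgnhgn", "xnhhggxn", "xnohoxxg", "xnohxgo", "xnohxonon", "xongxhog", "xonhoon", "xxhn", "xxnnggox", "xxxgx"
Leaf count: 14

14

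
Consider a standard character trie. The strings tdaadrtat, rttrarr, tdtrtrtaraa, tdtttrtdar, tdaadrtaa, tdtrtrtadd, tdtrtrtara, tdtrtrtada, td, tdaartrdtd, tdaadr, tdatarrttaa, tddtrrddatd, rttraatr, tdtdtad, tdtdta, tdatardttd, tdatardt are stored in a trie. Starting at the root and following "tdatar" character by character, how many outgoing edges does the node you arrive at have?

Walk "tdatar" from the root, arriving at one node.
Characters that immediately follow "tdatar" among the stored strings: {d, r}.
That node has 2 child edges.

2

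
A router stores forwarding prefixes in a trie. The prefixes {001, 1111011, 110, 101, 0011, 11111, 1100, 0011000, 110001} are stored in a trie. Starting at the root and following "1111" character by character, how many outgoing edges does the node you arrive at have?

2

Follow the path "1111" to its node, then look at its outgoing edges.
Characters that immediately follow "1111" among the stored strings: {0, 1}.
That node has 2 child edges.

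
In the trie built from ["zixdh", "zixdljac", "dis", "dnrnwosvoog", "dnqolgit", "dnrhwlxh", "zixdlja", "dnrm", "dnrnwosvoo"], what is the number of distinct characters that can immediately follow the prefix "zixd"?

Follow the path "zixd" to its node, then look at its outgoing edges.
Characters that immediately follow "zixd" among the stored strings: {h, l}.
That node has 2 child edges.

2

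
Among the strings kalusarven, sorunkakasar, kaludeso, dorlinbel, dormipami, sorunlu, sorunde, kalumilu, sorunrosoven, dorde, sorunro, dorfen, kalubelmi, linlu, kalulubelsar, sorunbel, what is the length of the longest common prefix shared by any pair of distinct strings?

7

Equivalently: take the maximum, over all pairs, of their longest common prefix length.
"sorunro" and "sorunrosoven" agree on "sorunro" (7 characters) before diverging; nothing deeper is shared.
Longest shared-prefix length: 7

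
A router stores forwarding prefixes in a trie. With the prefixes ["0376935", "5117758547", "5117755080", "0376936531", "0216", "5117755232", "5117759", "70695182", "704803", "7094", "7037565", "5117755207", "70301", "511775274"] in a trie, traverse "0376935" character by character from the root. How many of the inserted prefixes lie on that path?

1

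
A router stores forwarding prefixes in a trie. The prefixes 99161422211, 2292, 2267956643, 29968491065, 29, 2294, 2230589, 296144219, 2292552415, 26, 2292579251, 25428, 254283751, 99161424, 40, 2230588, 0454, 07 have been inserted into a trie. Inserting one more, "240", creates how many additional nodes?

2

Walking "240" from the root, the first 1 characters ("2") follow existing edges; "4" is the first miss.
New nodes needed: |"240"| − 1 = 3 − 1 = 2.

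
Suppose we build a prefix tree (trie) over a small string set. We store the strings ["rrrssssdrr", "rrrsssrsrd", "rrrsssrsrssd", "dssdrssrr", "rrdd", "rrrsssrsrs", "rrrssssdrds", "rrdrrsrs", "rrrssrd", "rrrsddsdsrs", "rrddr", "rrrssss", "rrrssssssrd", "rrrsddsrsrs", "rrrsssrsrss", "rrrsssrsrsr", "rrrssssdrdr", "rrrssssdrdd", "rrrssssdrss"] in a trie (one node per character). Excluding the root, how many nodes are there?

58

For each word, the new-node count is its length minus the longest prefix already in the trie:
  "rrrssssdrr" → 10 new (r, r, r, s, s, s, s, d, r, r)
  "rrrsssrsrd" → prefix "rrrsss" already present; 4 new (r, s, r, d)
  "rrrsssrsrssd" → prefix "rrrsssrsr" already present; 3 new (s, s, d)
  "dssdrssrr" → 9 new (d, s, s, d, r, s, s, r, r)
  "rrdd" → prefix "rr" already present; 2 new (d, d)
  "rrrsssrsrs" → prefix "rrrsssrsrs" already present; 0 new (none)
  "rrrssssdrds" → prefix "rrrssssdr" already present; 2 new (d, s)
  "rrdrrsrs" → prefix "rrd" already present; 5 new (r, r, s, r, s)
  "rrrssrd" → prefix "rrrss" already present; 2 new (r, d)
  "rrrsddsdsrs" → prefix "rrrs" already present; 7 new (d, d, s, d, s, r, s)
  "rrddr" → prefix "rrdd" already present; 1 new (r)
  "rrrssss" → prefix "rrrssss" already present; 0 new (none)
  "rrrssssssrd" → prefix "rrrssss" already present; 4 new (s, s, r, d)
  "rrrsddsrsrs" → prefix "rrrsdds" already present; 4 new (r, s, r, s)
  "rrrsssrsrss" → prefix "rrrsssrsrss" already present; 0 new (none)
  "rrrsssrsrsr" → prefix "rrrsssrsrs" already present; 1 new (r)
  "rrrssssdrdr" → prefix "rrrssssdrd" already present; 1 new (r)
  "rrrssssdrdd" → prefix "rrrssssdrd" already present; 1 new (d)
  "rrrssssdrss" → prefix "rrrssssdr" already present; 2 new (s, s)
Total nodes = 10 + 4 + 3 + 9 + 2 + 0 + 2 + 5 + 2 + 7 + 1 + 0 + 4 + 4 + 0 + 1 + 1 + 1 + 2 = 58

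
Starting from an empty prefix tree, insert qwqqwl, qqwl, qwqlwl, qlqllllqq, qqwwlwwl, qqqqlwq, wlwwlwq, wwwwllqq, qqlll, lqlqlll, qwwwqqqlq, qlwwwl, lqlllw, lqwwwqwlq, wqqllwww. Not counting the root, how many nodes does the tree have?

82

Count nodes per top-level branch (shared prefixes stored once):
  'l'-branch (lqlllw, lqlqlll, lqwwwqwlq): 17 nodes
  'q'-branch (qlqllllqq, qlwwwl, qqlll, qqqqlwq, qqwl, qqwwlwwl, qwqlwl, qwqqwl, qwwwqqqlq): 44 nodes
  'w'-branch (wlwwlwq, wqqllwww, wwwwllqq): 21 nodes
Sum: 82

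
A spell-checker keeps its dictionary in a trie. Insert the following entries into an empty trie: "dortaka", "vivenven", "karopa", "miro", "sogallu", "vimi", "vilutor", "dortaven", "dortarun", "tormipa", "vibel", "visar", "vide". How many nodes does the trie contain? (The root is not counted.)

60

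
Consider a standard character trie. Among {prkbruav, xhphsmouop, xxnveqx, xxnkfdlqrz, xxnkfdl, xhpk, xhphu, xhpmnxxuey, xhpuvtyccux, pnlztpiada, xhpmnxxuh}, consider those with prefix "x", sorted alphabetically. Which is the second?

xhphu

DFS of the "x" subtree visits, in order: "xhphsmouop", "xhphu", "xhpk", "xhpmnxxuey", "xhpmnxxuh", "xhpuvtyccux", "xxnkfdl", "xxnkfdlqrz", "xxnveqx"
Position 2: xhphu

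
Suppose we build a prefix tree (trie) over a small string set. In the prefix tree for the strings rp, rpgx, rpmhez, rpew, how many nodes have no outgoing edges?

A leaf is a node with no children — equivalently, the end of a word that is not a proper prefix of any other stored word.
Those words: "rpew", "rpgx", "rpmhez"
Leaf count: 3

3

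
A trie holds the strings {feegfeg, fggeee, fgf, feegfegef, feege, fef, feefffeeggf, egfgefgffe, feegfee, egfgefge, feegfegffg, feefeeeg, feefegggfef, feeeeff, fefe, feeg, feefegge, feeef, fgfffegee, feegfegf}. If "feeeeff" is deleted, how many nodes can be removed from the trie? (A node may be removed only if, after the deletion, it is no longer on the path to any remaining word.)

3

After clearing the end-marker at "feeeeff", prune upward until reaching a node still needed by another word.
The suffix "eff" (3 nodes) is used only by "feeeeff"; the node for "feee" still has the child "f", so pruning stops there.
Nodes removed: 3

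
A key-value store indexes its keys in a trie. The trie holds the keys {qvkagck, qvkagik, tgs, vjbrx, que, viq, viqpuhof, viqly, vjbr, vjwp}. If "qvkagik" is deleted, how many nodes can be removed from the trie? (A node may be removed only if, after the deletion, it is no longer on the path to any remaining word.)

Walk "qvkagik" from the leaf back toward the root, removing each node that no remaining word uses.
The suffix "ik" (2 nodes) is used only by "qvkagik"; the node for "qvkag" still has the child "c", so pruning stops there.
Nodes removed: 2

2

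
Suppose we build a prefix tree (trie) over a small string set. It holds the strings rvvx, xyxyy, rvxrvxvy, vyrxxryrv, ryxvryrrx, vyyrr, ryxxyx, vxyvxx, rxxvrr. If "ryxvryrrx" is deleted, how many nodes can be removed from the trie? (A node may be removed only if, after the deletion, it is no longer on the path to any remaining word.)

6

A node on "ryxvryrrx"'s path can go only if nothing else ends at it or branches off below it.
The suffix "vryrrx" (6 nodes) is used only by "ryxvryrrx"; the node for "ryx" still has the child "x", so pruning stops there.
Nodes removed: 6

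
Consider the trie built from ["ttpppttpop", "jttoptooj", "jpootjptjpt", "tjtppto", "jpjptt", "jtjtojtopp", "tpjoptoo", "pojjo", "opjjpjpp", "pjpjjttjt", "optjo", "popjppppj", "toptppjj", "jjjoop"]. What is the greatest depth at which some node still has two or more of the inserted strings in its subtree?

Equivalently: take the maximum, over all pairs, of their longest common prefix length.
e.g. "jpjptt" and "jpootjptjpt" share the prefix "jp" of length 2; no pair shares a longer one.
Longest shared-prefix length: 2

2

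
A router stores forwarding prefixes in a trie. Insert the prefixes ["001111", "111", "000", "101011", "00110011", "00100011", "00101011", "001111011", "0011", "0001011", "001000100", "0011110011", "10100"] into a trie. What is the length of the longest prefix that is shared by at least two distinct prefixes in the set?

Look for the deepest trie node that still has at least two words in its subtree.
e.g. "001000100" and "00100011" share the prefix "0010001" of length 7; no pair shares a longer one.
Longest shared-prefix length: 7

7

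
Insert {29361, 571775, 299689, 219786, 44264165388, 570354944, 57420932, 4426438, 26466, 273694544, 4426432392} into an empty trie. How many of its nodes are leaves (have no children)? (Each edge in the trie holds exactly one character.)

Leaves are exactly the stored words that no other stored word extends.
Those words: "219786", "26466", "273694544", "29361", "299689", "44264165388", "4426432392", "4426438", "570354944", "571775", "57420932"
Leaf count: 11

11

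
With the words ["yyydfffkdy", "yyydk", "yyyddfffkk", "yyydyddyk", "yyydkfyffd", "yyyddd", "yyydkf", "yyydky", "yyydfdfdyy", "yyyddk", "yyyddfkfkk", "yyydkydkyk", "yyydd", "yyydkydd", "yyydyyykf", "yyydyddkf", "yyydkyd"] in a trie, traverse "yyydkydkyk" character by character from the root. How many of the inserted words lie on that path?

4

Check each prefix of "yyydkydkyk" against the stored set — each match is an end-marker on the path.
Prefixes of the query that are stored words: "yyydk", "yyydky", "yyydkyd", "yyydkydkyk"
Count: 4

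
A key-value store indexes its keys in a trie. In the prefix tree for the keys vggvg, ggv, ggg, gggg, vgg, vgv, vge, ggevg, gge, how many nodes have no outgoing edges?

6

Leaves are exactly the stored words that no other stored word extends.
Those words: "ggevg", "gggg", "ggv", "vge", "vggvg", "vgv"
Leaf count: 6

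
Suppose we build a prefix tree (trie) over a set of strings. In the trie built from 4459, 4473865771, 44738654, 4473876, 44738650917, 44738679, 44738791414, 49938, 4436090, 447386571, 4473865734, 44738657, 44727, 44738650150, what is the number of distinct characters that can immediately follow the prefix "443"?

The children of the "443" node are the distinct next characters among strings starting with "443".
Characters that immediately follow "443" among the stored strings: {6}.
That node has 1 child edge.

1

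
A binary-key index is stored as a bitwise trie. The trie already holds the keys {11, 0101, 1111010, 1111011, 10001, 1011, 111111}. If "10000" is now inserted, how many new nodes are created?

1

The longest prefix of "10000" already in the trie is "1000" (length 4).
So 5 − 4 = 1 new nodes.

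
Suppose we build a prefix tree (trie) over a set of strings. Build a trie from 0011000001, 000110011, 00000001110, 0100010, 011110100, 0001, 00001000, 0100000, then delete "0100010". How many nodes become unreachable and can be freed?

2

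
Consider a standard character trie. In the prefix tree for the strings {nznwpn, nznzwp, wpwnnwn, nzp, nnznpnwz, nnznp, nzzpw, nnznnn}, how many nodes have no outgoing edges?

7

A leaf is a node with no children — equivalently, the end of a word that is not a proper prefix of any other stored word.
Those words: "nnznnn", "nnznpnwz", "nznwpn", "nznzwp", "nzp", "nzzpw", "wpwnnwn"
Leaf count: 7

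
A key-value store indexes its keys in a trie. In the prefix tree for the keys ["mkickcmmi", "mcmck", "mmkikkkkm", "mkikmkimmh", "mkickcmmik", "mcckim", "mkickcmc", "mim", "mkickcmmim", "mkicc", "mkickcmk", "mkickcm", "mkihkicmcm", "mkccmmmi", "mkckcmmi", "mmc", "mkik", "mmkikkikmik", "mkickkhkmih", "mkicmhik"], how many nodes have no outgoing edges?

17

A leaf is a node with no children — equivalently, the end of a word that is not a proper prefix of any other stored word.
Those words: "mcckim", "mcmck", "mim", "mkccmmmi", "mkckcmmi", "mkicc", "mkickcmc", "mkickcmk", "mkickcmmik", "mkickcmmim", "mkickkhkmih", "mkicmhik", "mkihkicmcm", "mkikmkimmh", "mmc", "mmkikkikmik", "mmkikkkkm"
Leaf count: 17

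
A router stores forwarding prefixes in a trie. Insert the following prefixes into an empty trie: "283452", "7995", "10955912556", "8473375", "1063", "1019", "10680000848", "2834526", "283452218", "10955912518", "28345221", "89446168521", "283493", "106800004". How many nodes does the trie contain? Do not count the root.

59

Trace insertions, counting only characters that open a new branch:
  "283452" → 6 new (2, 8, 3, 4, 5, 2)
  "7995" → 4 new (7, 9, 9, 5)
  "10955912556" → 11 new (1, 0, 9, 5, 5, 9, 1, 2, 5, 5, 6)
  "8473375" → 7 new (8, 4, 7, 3, 3, 7, 5)
  "1063" → prefix "10" already present; 2 new (6, 3)
  "1019" → prefix "10" already present; 2 new (1, 9)
  "10680000848" → prefix "106" already present; 8 new (8, 0, 0, 0, 0, 8, 4, 8)
  "2834526" → prefix "283452" already present; 1 new (6)
  "283452218" → prefix "283452" already present; 3 new (2, 1, 8)
  "10955912518" → prefix "109559125" already present; 2 new (1, 8)
  "28345221" → prefix "28345221" already present; 0 new (none)
  "89446168521" → prefix "8" already present; 10 new (9, 4, 4, 6, 1, 6, 8, 5, 2, 1)
  "283493" → prefix "2834" already present; 2 new (9, 3)
  "106800004" → prefix "10680000" already present; 1 new (4)
Total nodes = 6 + 4 + 11 + 7 + 2 + 2 + 8 + 1 + 3 + 2 + 0 + 10 + 2 + 1 = 59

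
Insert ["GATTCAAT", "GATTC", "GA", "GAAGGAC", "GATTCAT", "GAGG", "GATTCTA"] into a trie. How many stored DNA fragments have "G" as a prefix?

7

Walk to "G"; the words in its subtree are exactly those with that prefix.
Words under "G": GA, GAAGGAC, GAGG, GATTC, GATTCAAT, GATTCAT, GATTCTA
Count: 7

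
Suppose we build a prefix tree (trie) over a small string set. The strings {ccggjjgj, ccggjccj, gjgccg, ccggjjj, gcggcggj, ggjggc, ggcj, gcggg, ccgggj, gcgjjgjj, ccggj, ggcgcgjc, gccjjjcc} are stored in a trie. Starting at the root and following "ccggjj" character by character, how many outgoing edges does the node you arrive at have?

2

Walk "ccggjj" from the root, arriving at one node.
Characters that immediately follow "ccggjj" among the stored strings: {g, j}.
That node has 2 child edges.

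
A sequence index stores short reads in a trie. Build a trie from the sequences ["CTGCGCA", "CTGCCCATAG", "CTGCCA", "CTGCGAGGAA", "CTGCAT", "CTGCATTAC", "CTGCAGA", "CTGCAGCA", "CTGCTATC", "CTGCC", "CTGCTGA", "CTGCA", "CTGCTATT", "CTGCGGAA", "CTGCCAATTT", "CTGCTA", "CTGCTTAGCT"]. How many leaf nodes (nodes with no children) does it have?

12

A leaf is a node with no children — equivalently, the end of a word that is not a proper prefix of any other stored word.
Those words: "CTGCAGA", "CTGCAGCA", "CTGCATTAC", "CTGCCAATTT", "CTGCCCATAG", "CTGCGAGGAA", "CTGCGCA", "CTGCGGAA", "CTGCTATC", "CTGCTATT", "CTGCTGA", "CTGCTTAGCT"
Leaf count: 12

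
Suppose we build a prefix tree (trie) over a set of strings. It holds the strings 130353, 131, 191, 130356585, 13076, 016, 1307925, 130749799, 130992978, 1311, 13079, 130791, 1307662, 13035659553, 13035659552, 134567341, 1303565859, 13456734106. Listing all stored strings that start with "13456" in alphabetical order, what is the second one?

13456734106

Filter for "13456…" and sort: "134567341", "13456734106"
The 2nd is 13456734106.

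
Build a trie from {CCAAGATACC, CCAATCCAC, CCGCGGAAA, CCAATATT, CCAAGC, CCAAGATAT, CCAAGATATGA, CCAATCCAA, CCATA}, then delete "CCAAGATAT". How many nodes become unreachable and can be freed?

Walk "CCAAGATAT" from the leaf back toward the root, removing each node that no remaining word uses.
Every node on "CCAAGATAT" is still needed (e.g. by "CCAAGATATGA"), so nothing is freed.
Nodes removed: 0

0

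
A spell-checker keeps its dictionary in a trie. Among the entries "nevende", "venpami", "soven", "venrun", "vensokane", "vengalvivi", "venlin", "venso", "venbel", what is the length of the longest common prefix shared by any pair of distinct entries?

Look for the deepest trie node that still has at least two words in its subtree.
e.g. "venso" and "vensokane" share the prefix "venso" of length 5; no pair shares a longer one.
Longest shared-prefix length: 5

5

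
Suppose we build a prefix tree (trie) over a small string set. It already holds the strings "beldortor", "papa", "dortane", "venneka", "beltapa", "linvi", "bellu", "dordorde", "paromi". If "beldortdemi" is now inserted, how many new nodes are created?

4

"beldort" is already a path in the trie; the remaining "demi" must be added.
So 11 − 7 = 4 new nodes.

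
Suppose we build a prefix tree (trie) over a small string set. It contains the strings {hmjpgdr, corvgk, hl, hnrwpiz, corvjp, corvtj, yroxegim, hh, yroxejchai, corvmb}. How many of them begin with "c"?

Traverse to the node for "c", then collect every word in that subtree.
Matches: "corvgk", "corvjp", "corvmb", "corvtj"
Count: 4

4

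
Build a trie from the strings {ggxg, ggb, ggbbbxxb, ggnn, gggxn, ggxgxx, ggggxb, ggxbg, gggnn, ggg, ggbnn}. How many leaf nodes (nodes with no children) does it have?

8

A leaf is a node with no children — equivalently, the end of a word that is not a proper prefix of any other stored word.
Those words: "ggbbbxxb", "ggbnn", "ggggxb", "gggnn", "gggxn", "ggnn", "ggxbg", "ggxgxx"
Leaf count: 8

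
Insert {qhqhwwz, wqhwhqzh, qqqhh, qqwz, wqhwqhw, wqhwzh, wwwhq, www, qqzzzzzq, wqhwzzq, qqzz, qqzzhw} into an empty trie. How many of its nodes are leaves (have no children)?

A leaf is a node with no children — equivalently, the end of a word that is not a proper prefix of any other stored word.
Those words: "qhqhwwz", "qqqhh", "qqwz", "qqzzhw", "qqzzzzzq", "wqhwhqzh", "wqhwqhw", "wqhwzh", "wqhwzzq", "wwwhq"
Leaf count: 10

10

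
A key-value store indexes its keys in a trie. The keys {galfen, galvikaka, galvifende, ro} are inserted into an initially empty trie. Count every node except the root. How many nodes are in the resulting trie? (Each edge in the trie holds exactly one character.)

19

Count nodes per top-level branch (shared prefixes stored once):
  'g'-branch (galfen, galvifende, galvikaka): 17 nodes
  'r'-branch (ro): 2 nodes
Sum: 19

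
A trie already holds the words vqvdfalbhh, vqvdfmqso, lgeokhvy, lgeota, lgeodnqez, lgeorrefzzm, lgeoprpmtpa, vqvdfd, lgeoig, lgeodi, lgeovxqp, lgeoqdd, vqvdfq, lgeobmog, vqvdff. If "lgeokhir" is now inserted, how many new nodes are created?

2

Walking "lgeokhir" from the root, the first 6 characters ("lgeokh") follow existing edges; "i" is the first miss.
Each of the 2 remaining characters creates one node.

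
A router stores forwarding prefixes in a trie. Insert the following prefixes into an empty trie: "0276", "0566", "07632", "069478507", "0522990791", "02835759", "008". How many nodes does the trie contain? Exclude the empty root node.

35

Trace insertions, counting only characters that open a new branch:
  "0276" → 4 new (0, 2, 7, 6)
  "0566" → prefix "0" already present; 3 new (5, 6, 6)
  "07632" → prefix "0" already present; 4 new (7, 6, 3, 2)
  "069478507" → prefix "0" already present; 8 new (6, 9, 4, 7, 8, 5, 0, 7)
  "0522990791" → prefix "05" already present; 8 new (2, 2, 9, 9, 0, 7, 9, 1)
  "02835759" → prefix "02" already present; 6 new (8, 3, 5, 7, 5, 9)
  "008" → prefix "0" already present; 2 new (0, 8)
Total nodes = 4 + 3 + 4 + 8 + 8 + 6 + 2 = 35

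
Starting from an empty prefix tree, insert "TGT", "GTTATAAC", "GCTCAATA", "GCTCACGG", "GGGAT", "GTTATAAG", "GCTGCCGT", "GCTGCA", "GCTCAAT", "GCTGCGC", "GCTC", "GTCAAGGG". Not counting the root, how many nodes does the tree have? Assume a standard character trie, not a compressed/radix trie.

Trie structure (* marks end of a word):
(root)
├─ G
│  ├─ C
│  │  └─ T
│  │     ├─ C *
│  │     │  └─ A
│  │     │     ├─ A
│  │     │     │  └─ T *
│  │     │     │     └─ A *
│  │     │     └─ C
│  │     │        └─ G
│  │     │           └─ G *
│  │     └─ G
│  │        └─ C
│  │           ├─ A *
│  │           ├─ C
│  │           │  └─ G
│  │           │     └─ T *
│  │           └─ G
│  │              └─ C *
│  ├─ G
│  │  └─ G
│  │     └─ A
│  │        └─ T *
│  └─ T
│     ├─ C
│     │  └─ A
│     │     └─ A
│     │        └─ G
│     │           └─ G
│     │              └─ G *
│     └─ T
│        └─ A
│           └─ T
│              └─ A
│                 └─ A
│                    ├─ C *
│                    └─ G *
└─ T
   └─ G
      └─ T *
Counting every labelled node above: 40.

40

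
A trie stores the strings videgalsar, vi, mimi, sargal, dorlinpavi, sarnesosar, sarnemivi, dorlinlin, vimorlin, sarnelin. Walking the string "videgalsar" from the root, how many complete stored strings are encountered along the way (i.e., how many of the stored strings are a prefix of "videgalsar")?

Traverse "videgalsar" character by character; count nodes along the way that are marked as word ends.
Prefixes of the query that are stored words: "vi", "videgalsar"
Count: 2

2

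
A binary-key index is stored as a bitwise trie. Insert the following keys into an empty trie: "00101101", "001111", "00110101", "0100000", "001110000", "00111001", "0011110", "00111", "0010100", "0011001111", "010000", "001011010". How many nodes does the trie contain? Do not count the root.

35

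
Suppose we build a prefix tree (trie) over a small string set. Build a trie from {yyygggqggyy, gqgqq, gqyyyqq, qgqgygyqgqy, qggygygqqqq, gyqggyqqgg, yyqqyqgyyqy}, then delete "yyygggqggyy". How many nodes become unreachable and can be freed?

9

A node on "yyygggqggyy"'s path can go only if nothing else ends at it or branches off below it.
The suffix "ygggqggyy" (9 nodes) is used only by "yyygggqggyy"; the node for "yy" still has the child "q", so pruning stops there.
Nodes removed: 9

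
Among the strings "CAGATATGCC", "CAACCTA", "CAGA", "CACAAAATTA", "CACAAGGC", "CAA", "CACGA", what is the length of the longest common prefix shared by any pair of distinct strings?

Look for the deepest trie node that still has at least two words in its subtree.
e.g. "CACAAAATTA" and "CACAAGGC" share the prefix "CACAA" of length 5; no pair shares a longer one.
Longest shared-prefix length: 5

5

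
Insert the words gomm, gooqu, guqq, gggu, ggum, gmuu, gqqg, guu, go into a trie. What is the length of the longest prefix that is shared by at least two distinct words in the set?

The deepest shared node is where two words last agree before diverging.
e.g. "gggu" and "ggum" share the prefix "gg" of length 2; no pair shares a longer one.
Longest shared-prefix length: 2

2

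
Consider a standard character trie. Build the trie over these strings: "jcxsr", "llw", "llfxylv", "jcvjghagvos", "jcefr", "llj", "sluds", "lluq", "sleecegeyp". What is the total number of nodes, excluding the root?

41

Insert word by word; a character creates a node only if that edge doesn't already exist:
  "jcxsr" → 5 new (j, c, x, s, r)
  "llw" → 3 new (l, l, w)
  "llfxylv" → prefix "ll" already present; 5 new (f, x, y, l, v)
  "jcvjghagvos" → prefix "jc" already present; 9 new (v, j, g, h, a, g, v, o, s)
  "jcefr" → prefix "jc" already present; 3 new (e, f, r)
  "llj" → prefix "ll" already present; 1 new (j)
  "sluds" → 5 new (s, l, u, d, s)
  "lluq" → prefix "ll" already present; 2 new (u, q)
  "sleecegeyp" → prefix "sl" already present; 8 new (e, e, c, e, g, e, y, p)
Total nodes = 5 + 3 + 5 + 9 + 3 + 1 + 5 + 2 + 8 = 41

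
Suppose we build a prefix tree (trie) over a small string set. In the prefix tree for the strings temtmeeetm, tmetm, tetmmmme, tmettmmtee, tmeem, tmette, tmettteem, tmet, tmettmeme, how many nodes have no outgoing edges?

A leaf is a node with no children — equivalently, the end of a word that is not a proper prefix of any other stored word.
Those words: "temtmeeetm", "tetmmmme", "tmeem", "tmetm", "tmette", "tmettmeme", "tmettmmtee", "tmettteem"
Leaf count: 8

8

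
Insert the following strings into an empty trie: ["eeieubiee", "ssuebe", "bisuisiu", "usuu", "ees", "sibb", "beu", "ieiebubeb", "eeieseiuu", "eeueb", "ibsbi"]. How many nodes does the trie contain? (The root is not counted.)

Trace insertions, counting only characters that open a new branch:
  "eeieubiee" → 9 new (e, e, i, e, u, b, i, e, e)
  "ssuebe" → 6 new (s, s, u, e, b, e)
  "bisuisiu" → 8 new (b, i, s, u, i, s, i, u)
  "usuu" → 4 new (u, s, u, u)
  "ees" → prefix "ee" already present; 1 new (s)
  "sibb" → prefix "s" already present; 3 new (i, b, b)
  "beu" → prefix "b" already present; 2 new (e, u)
  "ieiebubeb" → 9 new (i, e, i, e, b, u, b, e, b)
  "eeieseiuu" → prefix "eeie" already present; 5 new (s, e, i, u, u)
  "eeueb" → prefix "ee" already present; 3 new (u, e, b)
  "ibsbi" → prefix "i" already present; 4 new (b, s, b, i)
Total nodes = 9 + 6 + 8 + 4 + 1 + 3 + 2 + 9 + 5 + 3 + 4 = 54

54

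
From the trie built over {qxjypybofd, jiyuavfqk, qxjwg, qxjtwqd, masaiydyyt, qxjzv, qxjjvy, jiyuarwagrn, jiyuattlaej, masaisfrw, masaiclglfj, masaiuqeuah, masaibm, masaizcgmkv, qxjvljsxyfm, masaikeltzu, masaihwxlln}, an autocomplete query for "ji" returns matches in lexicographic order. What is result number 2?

jiyuattlaej

Filter for "ji…" and sort: "jiyuarwagrn", "jiyuattlaej", "jiyuavfqk"
Position 2: jiyuattlaej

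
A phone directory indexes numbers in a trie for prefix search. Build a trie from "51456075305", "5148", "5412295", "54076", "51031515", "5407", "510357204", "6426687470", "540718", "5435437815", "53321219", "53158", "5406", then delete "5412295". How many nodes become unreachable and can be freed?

5

After clearing the end-marker at "5412295", prune upward until reaching a node still needed by another word.
The suffix "12295" (5 nodes) is used only by "5412295"; the node for "54" still has the child "0", so pruning stops there.
Nodes removed: 5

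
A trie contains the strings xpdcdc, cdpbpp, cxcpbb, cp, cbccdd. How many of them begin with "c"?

Traverse to the node for "c", then collect every word in that subtree.
Matches: "cbccdd", "cdpbpp", "cp", "cxcpbb"
Count: 4

4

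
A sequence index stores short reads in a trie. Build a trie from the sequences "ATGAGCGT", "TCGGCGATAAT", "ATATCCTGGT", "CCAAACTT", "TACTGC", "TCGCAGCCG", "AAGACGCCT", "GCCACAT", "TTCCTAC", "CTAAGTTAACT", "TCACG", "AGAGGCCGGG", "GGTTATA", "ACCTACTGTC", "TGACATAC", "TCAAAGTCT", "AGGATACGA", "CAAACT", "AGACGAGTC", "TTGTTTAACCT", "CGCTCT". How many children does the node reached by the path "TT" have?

The children of the "TT" node are the distinct next characters among strings starting with "TT".
Characters that immediately follow "TT" among the stored strings: {C, G}.
That node has 2 child edges.

2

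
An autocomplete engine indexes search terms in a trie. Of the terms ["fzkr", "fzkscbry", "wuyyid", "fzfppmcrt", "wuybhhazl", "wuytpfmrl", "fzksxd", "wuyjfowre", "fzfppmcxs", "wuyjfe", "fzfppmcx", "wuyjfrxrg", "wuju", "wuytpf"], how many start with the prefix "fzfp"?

3

Walk to "fzfp"; the words in its subtree are exactly those with that prefix.
Words under "fzfp": fzfppmcrt, fzfppmcx, fzfppmcxs
Count: 3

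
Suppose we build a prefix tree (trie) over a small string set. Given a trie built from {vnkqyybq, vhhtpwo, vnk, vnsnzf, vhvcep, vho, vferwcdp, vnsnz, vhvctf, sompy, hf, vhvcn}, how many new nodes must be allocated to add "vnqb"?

2

"vn" is already a path in the trie; the remaining "qb" must be added.
New nodes needed: |"vnqb"| − 2 = 4 − 2 = 2.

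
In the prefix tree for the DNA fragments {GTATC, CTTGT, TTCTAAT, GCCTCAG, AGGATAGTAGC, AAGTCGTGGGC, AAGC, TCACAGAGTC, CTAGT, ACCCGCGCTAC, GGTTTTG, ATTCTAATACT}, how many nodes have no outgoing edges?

A leaf is a node with no children — equivalently, the end of a word that is not a proper prefix of any other stored word.
Those words: "AAGC", "AAGTCGTGGGC", "ACCCGCGCTAC", "AGGATAGTAGC", "ATTCTAATACT", "CTAGT", "CTTGT", "GCCTCAG", "GGTTTTG", "GTATC", "TCACAGAGTC", "TTCTAAT"
Leaf count: 12

12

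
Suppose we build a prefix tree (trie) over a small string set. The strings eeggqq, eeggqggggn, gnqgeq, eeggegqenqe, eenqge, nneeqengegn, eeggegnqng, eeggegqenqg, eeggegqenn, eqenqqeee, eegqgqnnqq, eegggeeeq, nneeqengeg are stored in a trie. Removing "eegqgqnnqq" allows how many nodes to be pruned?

7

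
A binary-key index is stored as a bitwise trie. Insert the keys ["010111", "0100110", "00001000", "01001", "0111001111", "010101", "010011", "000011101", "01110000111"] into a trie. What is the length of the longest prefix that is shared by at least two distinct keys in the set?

6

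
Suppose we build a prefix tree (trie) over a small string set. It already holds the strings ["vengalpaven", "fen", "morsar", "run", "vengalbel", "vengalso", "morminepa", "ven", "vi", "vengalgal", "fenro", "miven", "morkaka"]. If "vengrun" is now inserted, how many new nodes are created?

Walking "vengrun" from the root, the first 4 characters ("veng") follow existing edges; "r" is the first miss.
New nodes needed: |"vengrun"| − 4 = 7 − 4 = 3.

3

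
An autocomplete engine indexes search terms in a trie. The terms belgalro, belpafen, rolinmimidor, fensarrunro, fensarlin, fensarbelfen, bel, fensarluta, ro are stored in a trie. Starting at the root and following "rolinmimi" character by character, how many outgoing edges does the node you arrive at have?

1

Walk "rolinmimi" from the root, arriving at one node.
Characters that immediately follow "rolinmimi" among the stored strings: {d}.
That node has 1 child edge.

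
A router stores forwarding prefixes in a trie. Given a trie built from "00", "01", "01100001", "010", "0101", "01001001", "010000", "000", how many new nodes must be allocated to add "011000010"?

1

Walking "011000010" from the root, the first 8 characters ("01100001") follow existing edges; "0" is the first miss.
New nodes needed: |"011000010"| − 8 = 9 − 8 = 1.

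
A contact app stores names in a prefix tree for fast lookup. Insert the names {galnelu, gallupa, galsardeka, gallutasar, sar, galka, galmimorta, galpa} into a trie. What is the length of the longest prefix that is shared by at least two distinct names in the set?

5

Equivalently: take the maximum, over all pairs, of their longest common prefix length.
e.g. "gallupa" and "gallutasar" share the prefix "gallu" of length 5; no pair shares a longer one.
Longest shared-prefix length: 5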